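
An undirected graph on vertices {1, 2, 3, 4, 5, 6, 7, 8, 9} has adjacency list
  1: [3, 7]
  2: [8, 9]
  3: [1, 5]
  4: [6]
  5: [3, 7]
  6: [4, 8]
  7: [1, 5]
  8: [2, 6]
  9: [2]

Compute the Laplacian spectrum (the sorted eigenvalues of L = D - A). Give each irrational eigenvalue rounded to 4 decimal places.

[0, 0, 0.3820, 1.3820, 2, 2, 2.6180, 3.6180, 4]

Each diagonal entry of L is the vertex degree and each off-diagonal entry is -1 where an edge is present, 0 otherwise; in the order [1, 2, 3, 4, 5, 6, 7, 8, 9] the diagonal is [2, 2, 2, 1, 2, 2, 2, 2, 1]. L is symmetric positive semidefinite, so every eigenvalue is real and nonnegative. The 2 zero eigenvalues correspond to the 2 connected components. The largest eigenvalue, 4, is at most the vertex count 9.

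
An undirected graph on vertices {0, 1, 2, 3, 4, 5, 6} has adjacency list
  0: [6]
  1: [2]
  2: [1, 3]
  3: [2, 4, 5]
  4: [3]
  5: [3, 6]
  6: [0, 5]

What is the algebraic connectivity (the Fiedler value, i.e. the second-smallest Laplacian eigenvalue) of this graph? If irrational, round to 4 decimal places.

0.2603

Each diagonal entry of L is the vertex degree and each off-diagonal entry is -1 where an edge is present, 0 otherwise; in the order [0, 1, 2, 3, 4, 5, 6] the diagonal is [1, 1, 2, 3, 1, 2, 2]. The smallest Laplacian eigenvalue is always 0. The next one, lambda_2 = 0.2603, measures how hard the graph is to disconnect: larger values mean better connectivity. By the matrix-tree theorem the graph has (1/7) * product of the nonzero eigenvalues = 1 spanning tree.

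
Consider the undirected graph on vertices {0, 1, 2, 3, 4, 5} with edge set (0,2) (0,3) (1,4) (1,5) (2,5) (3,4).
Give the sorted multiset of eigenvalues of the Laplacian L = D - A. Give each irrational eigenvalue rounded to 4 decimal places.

[0, 1, 1, 3, 3, 4]

With the vertex order [0, 1, 2, 3, 4, 5], the degrees are [2, 2, 2, 2, 2, 2], giving D = diag(2, 2, 2, 2, 2, 2) and L = D - A. L is symmetric positive semidefinite, so every eigenvalue is real and nonnegative. The single zero eigenvalue shows the graph is connected. There is one zero in the spectrum, matching the 1 component.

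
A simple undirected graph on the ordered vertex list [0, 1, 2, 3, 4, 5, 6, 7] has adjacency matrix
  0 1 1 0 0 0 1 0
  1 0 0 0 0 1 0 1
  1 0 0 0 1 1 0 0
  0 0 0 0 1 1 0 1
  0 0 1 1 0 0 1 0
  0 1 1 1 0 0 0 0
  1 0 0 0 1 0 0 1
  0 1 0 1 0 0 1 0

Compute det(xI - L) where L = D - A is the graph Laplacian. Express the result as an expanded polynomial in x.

Reading degrees in the order [0, 1, 2, 3, 4, 5, 6, 7] gives [3, 3, 3, 3, 3, 3, 3, 3]; set D = diag(3, 3, 3, 3, 3, 3, 3, 3) and form L = D - A. The eigenvalues of L are [0, 2, 2, 2, 4, 4, 4, 6]; the characteristic polynomial is the product of (x - lambda_i), which multiplies out to x^8 - 24x^7 + 240x^6 - 1296x^5 + 4080x^4 - 7488x^3 + 7424x^2 - 3072x. Since p(0) = det(-L) = 0, x divides p(x).

x^8 - 24x^7 + 240x^6 - 1296x^5 + 4080x^4 - 7488x^3 + 7424x^2 - 3072x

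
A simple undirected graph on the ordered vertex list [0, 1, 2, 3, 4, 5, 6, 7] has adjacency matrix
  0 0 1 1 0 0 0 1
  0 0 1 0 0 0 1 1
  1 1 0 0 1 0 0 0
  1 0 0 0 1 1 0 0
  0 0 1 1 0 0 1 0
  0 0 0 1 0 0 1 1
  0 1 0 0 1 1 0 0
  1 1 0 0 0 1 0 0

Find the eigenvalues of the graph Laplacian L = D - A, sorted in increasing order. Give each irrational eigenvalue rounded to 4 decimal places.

[0, 2, 2, 2, 4, 4, 4, 6]

With the vertex order [0, 1, 2, 3, 4, 5, 6, 7], the degrees are [3, 3, 3, 3, 3, 3, 3, 3], giving D = diag(3, 3, 3, 3, 3, 3, 3, 3) and L = D - A. The multiplicity of 0 as a Laplacian eigenvalue equals the number of connected components. There is one zero in the spectrum, matching the 1 component.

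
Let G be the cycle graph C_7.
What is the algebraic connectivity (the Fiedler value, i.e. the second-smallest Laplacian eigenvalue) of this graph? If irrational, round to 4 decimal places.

0.7530

The graph has 7 vertices and degree multiset [2, 2, 2, 2, 2, 2, 2]; D is the diagonal matrix of degrees and L = D - A. The sorted Laplacian eigenvalues are [0, 0.7530, 0.7530, 2.4450, 2.4450, 3.8019, 3.8019]; the algebraic connectivity is the second entry, 0.7530. The eigenvalues sum to 14, which equals trace(L) = 2|E|. By the matrix-tree theorem the graph has (1/7) * product of the nonzero eigenvalues = 7 spanning trees.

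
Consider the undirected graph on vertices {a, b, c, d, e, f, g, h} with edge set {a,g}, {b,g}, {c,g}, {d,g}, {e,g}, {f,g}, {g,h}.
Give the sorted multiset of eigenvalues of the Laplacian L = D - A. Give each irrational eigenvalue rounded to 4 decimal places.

Reading degrees in the order [a, b, c, d, e, f, g, h] gives [1, 1, 1, 1, 1, 1, 7, 1]; set D = diag(1, 1, 1, 1, 1, 1, 7, 1) and form L = D - A. The multiplicity of 0 as a Laplacian eigenvalue equals the number of connected components. The largest eigenvalue, 8, is at most the vertex count 8. By the matrix-tree theorem the graph has (1/8) * product of the nonzero eigenvalues = 1 spanning tree.

[0, 1, 1, 1, 1, 1, 1, 8]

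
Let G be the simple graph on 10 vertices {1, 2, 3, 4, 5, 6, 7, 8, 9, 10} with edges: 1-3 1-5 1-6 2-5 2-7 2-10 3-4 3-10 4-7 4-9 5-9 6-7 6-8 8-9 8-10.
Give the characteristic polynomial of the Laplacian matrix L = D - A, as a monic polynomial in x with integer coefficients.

Each diagonal entry of L is the vertex degree and each off-diagonal entry is -1 where an edge is present, 0 otherwise; in the order [1, 2, 3, 4, 5, 6, 7, 8, 9, 10] the diagonal is [3, 3, 3, 3, 3, 3, 3, 3, 3, 3]. L has integer entries, so p(x) = det(xI - L) has integer coefficients. Expanding the determinant yields x^10 - 30x^9 + 390x^8 - 2880x^7 + 13305x^6 - 39882x^5 + 77640x^4 - 94800x^3 + 66000x^2 - 20000x. The coefficient of x^9 equals -trace(L) = -30, matching the sum of degrees.

x^10 - 30x^9 + 390x^8 - 2880x^7 + 13305x^6 - 39882x^5 + 77640x^4 - 94800x^3 + 66000x^2 - 20000x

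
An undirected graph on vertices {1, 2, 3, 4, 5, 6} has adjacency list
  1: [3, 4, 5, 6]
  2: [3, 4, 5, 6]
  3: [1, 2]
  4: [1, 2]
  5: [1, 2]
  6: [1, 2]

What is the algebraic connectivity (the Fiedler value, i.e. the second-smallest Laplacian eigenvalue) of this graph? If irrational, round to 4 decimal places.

With the vertex order [1, 2, 3, 4, 5, 6], the degrees are [4, 4, 2, 2, 2, 2], giving D = diag(4, 4, 2, 2, 2, 2) and L = D - A. Computing the eigenvalues of L and sorting gives [0, 2, 2, 2, 4, 6]. The Fiedler value lambda_2 = 2 is strictly positive, so the graph is connected. The eigenvalues sum to 16, which equals trace(L) = 2|E|.

2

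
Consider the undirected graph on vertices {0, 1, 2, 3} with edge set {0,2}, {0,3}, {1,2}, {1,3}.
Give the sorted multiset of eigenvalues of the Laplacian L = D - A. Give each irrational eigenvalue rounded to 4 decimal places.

[0, 2, 2, 4]

Each diagonal entry of L is the vertex degree and each off-diagonal entry is -1 where an edge is present, 0 otherwise; in the order [0, 1, 2, 3] the diagonal is [2, 2, 2, 2]. Diagonalising L (or applying a numerical eigensolver to the 4x4 matrix) gives the spectrum above.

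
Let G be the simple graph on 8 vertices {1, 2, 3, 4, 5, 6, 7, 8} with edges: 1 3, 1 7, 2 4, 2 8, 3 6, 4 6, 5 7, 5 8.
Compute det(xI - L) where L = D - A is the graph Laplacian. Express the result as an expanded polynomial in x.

x^8 - 16x^7 + 104x^6 - 352x^5 + 660x^4 - 672x^3 + 336x^2 - 64x

With the vertex order [1, 2, 3, 4, 5, 6, 7, 8], the degrees are [2, 2, 2, 2, 2, 2, 2, 2], giving D = diag(2, 2, 2, 2, 2, 2, 2, 2) and L = D - A. L has integer entries, so p(x) = det(xI - L) has integer coefficients. Expanding the determinant yields x^8 - 16x^7 + 104x^6 - 352x^5 + 660x^4 - 672x^3 + 336x^2 - 64x. Since p(0) = det(-L) = 0, x divides p(x). The eigenvalues sum to 16, which equals trace(L) = 2|E|.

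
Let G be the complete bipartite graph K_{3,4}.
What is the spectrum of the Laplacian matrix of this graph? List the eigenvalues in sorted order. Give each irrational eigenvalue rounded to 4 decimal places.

[0, 3, 3, 3, 4, 4, 7]

The graph has 7 vertices and degree multiset [4, 4, 4, 3, 3, 3, 3]; D is the diagonal matrix of degrees and L = D - A. L is symmetric positive semidefinite, so every eigenvalue is real and nonnegative. The single zero eigenvalue shows the graph is connected. The largest eigenvalue, 7, is at most the vertex count 7.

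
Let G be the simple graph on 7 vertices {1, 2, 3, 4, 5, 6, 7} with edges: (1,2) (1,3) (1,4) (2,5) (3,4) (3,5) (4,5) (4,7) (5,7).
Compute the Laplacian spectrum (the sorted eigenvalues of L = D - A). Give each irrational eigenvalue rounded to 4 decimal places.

Each diagonal entry of L is the vertex degree and each off-diagonal entry is -1 where an edge is present, 0 otherwise; in the order [1, 2, 3, 4, 5, 6, 7] the diagonal is [3, 2, 3, 4, 4, 0, 2]. The multiplicity of 0 as a Laplacian eigenvalue equals the number of connected components. The 2 zero eigenvalues correspond to the 2 connected components. There are 2 zeros in the spectrum, matching the 2 components. The largest eigenvalue, 5.5869, is at most the vertex count 7.

[0, 0, 1.6072, 2.3023, 3.6405, 4.8631, 5.5869]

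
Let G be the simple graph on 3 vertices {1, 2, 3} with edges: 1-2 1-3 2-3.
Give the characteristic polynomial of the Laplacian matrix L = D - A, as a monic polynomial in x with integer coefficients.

With the vertex order [1, 2, 3], the degrees are [2, 2, 2], giving D = diag(2, 2, 2) and L = D - A. L has integer entries, so p(x) = det(xI - L) has integer coefficients. Expanding the determinant yields x^3 - 6x^2 + 9x. The coefficient of x^2 equals -trace(L) = -6, matching the sum of degrees. By the matrix-tree theorem the graph has (1/3) * product of the nonzero eigenvalues = 3 spanning trees.

x^3 - 6x^2 + 9x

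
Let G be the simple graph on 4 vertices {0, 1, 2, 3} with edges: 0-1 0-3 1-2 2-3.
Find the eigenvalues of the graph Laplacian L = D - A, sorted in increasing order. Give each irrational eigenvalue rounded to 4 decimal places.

[0, 2, 2, 4]

Each diagonal entry of L is the vertex degree and each off-diagonal entry is -1 where an edge is present, 0 otherwise; in the order [0, 1, 2, 3] the diagonal is [2, 2, 2, 2]. Diagonalising L (or applying a numerical eigensolver to the 4x4 matrix) gives the spectrum above. There is one zero in the spectrum, matching the 1 component.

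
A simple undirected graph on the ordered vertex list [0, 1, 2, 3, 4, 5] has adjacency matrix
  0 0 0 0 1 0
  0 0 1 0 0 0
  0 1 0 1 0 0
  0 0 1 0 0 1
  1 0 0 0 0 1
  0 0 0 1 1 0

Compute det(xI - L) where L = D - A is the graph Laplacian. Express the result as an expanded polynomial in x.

x^6 - 10x^5 + 36x^4 - 56x^3 + 35x^2 - 6x

Each diagonal entry of L is the vertex degree and each off-diagonal entry is -1 where an edge is present, 0 otherwise; in the order [0, 1, 2, 3, 4, 5] the diagonal is [1, 1, 2, 2, 2, 2]. L has integer entries, so p(x) = det(xI - L) has integer coefficients. Expanding the determinant yields x^6 - 10x^5 + 36x^4 - 56x^3 + 35x^2 - 6x. The coefficient of x^5 equals -trace(L) = -10, matching the sum of degrees. The largest eigenvalue, 3.7321, is at most the vertex count 6.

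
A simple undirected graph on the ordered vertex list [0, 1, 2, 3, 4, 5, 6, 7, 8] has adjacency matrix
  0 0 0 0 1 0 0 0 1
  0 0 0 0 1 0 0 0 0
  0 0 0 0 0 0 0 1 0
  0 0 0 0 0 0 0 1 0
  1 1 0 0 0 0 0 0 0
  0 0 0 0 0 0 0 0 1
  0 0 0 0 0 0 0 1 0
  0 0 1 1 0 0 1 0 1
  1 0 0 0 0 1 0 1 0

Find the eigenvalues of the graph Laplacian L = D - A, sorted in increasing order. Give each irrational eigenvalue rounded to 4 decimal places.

Each diagonal entry of L is the vertex degree and each off-diagonal entry is -1 where an edge is present, 0 otherwise; in the order [0, 1, 2, 3, 4, 5, 6, 7, 8] the diagonal is [2, 1, 1, 1, 2, 1, 1, 4, 3]. L is symmetric positive semidefinite, so every eigenvalue is real and nonnegative. The eigenvalues sum to 16, which equals trace(L) = 2|E|.

[0, 0.2022, 0.5693, 1, 1, 1.4124, 2.8273, 3.7046, 5.2842]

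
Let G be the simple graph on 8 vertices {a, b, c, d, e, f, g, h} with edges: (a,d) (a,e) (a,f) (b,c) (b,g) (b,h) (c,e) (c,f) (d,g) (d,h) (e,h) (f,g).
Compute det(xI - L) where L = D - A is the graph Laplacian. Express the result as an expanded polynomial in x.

With the vertex order [a, b, c, d, e, f, g, h], the degrees are [3, 3, 3, 3, 3, 3, 3, 3], giving D = diag(3, 3, 3, 3, 3, 3, 3, 3) and L = D - A. The eigenvalues of L are [0, 2, 2, 2, 4, 4, 4, 6]; the characteristic polynomial is the product of (x - lambda_i), which multiplies out to x^8 - 24x^7 + 240x^6 - 1296x^5 + 4080x^4 - 7488x^3 + 7424x^2 - 3072x. The coefficient of x^7 equals -trace(L) = -24, matching the sum of degrees. The largest eigenvalue, 6, is at most the vertex count 8. By the matrix-tree theorem the graph has (1/8) * product of the nonzero eigenvalues = 384 spanning trees.

x^8 - 24x^7 + 240x^6 - 1296x^5 + 4080x^4 - 7488x^3 + 7424x^2 - 3072x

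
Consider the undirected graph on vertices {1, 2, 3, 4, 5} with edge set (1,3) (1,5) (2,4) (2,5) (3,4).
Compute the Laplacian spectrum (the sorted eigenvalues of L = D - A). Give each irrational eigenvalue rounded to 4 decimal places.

[0, 1.3820, 1.3820, 3.6180, 3.6180]

Reading degrees in the order [1, 2, 3, 4, 5] gives [2, 2, 2, 2, 2]; set D = diag(2, 2, 2, 2, 2) and form L = D - A. Since every row of L sums to 0, the all-ones vector is in the kernel and 0 is an eigenvalue. The single zero eigenvalue shows the graph is connected. The largest eigenvalue, 3.6180, is at most the vertex count 5.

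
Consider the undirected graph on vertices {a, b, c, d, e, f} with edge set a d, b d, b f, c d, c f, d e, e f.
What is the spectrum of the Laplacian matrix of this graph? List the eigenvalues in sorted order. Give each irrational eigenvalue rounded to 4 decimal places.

Reading degrees in the order [a, b, c, d, e, f] gives [1, 2, 2, 4, 2, 3]; set D = diag(1, 2, 2, 4, 2, 3) and form L = D - A. L is symmetric positive semidefinite, so every eigenvalue is real and nonnegative. The eigenvalues sum to 14, which equals trace(L) = 2|E|. By the matrix-tree theorem the graph has (1/6) * product of the nonzero eigenvalues = 12 spanning trees.

[0, 0.9139, 2, 2, 3.5720, 5.5141]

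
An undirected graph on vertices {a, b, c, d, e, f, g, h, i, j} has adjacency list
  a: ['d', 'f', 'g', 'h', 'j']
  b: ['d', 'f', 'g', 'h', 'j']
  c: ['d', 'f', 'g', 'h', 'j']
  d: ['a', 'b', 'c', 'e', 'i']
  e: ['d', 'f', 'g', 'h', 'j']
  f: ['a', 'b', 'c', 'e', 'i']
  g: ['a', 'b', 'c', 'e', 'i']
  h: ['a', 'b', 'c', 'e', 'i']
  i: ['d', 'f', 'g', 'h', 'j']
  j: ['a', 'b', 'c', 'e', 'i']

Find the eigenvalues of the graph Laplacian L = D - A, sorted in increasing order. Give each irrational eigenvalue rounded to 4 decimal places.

Reading degrees in the order [a, b, c, d, e, f, g, h, i, j] gives [5, 5, 5, 5, 5, 5, 5, 5, 5, 5]; set D = diag(5, 5, 5, 5, 5, 5, 5, 5, 5, 5) and form L = D - A. L is symmetric positive semidefinite, so every eigenvalue is real and nonnegative. The eigenvalues sum to 50, which equals trace(L) = 2|E|. There is one zero in the spectrum, matching the 1 component.

[0, 5, 5, 5, 5, 5, 5, 5, 5, 10]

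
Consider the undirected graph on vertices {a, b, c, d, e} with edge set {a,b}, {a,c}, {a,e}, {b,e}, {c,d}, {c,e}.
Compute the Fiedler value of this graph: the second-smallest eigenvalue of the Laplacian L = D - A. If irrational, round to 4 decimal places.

Reading degrees in the order [a, b, c, d, e] gives [3, 2, 3, 1, 3]; set D = diag(3, 2, 3, 1, 3) and form L = D - A. The sorted Laplacian eigenvalues are [0, 0.8299, 2.6889, 4, 4.4812]; the algebraic connectivity is the second entry, 0.8299.

0.8299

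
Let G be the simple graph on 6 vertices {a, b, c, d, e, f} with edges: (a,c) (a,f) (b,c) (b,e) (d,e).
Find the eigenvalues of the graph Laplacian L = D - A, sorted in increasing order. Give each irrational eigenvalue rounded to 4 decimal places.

[0, 0.2679, 1, 2, 3, 3.7321]

Reading degrees in the order [a, b, c, d, e, f] gives [2, 2, 2, 1, 2, 1]; set D = diag(2, 2, 2, 1, 2, 1) and form L = D - A. The multiplicity of 0 as a Laplacian eigenvalue equals the number of connected components.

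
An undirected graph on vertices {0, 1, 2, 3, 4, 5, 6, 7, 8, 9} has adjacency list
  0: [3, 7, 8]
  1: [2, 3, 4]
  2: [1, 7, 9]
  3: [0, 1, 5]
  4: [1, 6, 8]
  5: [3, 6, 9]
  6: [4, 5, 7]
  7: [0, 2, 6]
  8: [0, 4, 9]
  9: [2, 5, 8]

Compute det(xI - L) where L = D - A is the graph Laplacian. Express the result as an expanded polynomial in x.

With the vertex order [0, 1, 2, 3, 4, 5, 6, 7, 8, 9], the degrees are [3, 3, 3, 3, 3, 3, 3, 3, 3, 3], giving D = diag(3, 3, 3, 3, 3, 3, 3, 3, 3, 3) and L = D - A. L has integer entries, so p(x) = det(xI - L) has integer coefficients. Expanding the determinant yields x^10 - 30x^9 + 390x^8 - 2880x^7 + 13305x^6 - 39882x^5 + 77640x^4 - 94800x^3 + 66000x^2 - 20000x. Since p(0) = det(-L) = 0, x divides p(x). The largest eigenvalue, 5, is at most the vertex count 10.

x^10 - 30x^9 + 390x^8 - 2880x^7 + 13305x^6 - 39882x^5 + 77640x^4 - 94800x^3 + 66000x^2 - 20000x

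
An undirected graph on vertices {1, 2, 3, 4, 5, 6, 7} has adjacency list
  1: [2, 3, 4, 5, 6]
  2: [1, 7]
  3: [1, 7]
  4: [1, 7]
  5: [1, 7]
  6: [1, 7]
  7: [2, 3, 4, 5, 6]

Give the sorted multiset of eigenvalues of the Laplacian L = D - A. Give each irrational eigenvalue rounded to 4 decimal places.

[0, 2, 2, 2, 2, 5, 7]

Reading degrees in the order [1, 2, 3, 4, 5, 6, 7] gives [5, 2, 2, 2, 2, 2, 5]; set D = diag(5, 2, 2, 2, 2, 2, 5) and form L = D - A. Since every row of L sums to 0, the all-ones vector is in the kernel and 0 is an eigenvalue. The largest eigenvalue, 7, is at most the vertex count 7.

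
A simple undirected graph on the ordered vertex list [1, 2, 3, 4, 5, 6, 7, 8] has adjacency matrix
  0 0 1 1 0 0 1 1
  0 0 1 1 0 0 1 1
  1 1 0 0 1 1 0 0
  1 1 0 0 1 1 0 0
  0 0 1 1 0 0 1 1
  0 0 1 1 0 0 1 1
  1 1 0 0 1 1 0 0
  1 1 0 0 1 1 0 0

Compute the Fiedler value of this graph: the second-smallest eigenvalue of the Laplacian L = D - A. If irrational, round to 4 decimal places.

4

With the vertex order [1, 2, 3, 4, 5, 6, 7, 8], the degrees are [4, 4, 4, 4, 4, 4, 4, 4], giving D = diag(4, 4, 4, 4, 4, 4, 4, 4) and L = D - A. The smallest Laplacian eigenvalue is always 0. The next one, lambda_2 = 4, measures how hard the graph is to disconnect: larger values mean better connectivity. The largest eigenvalue, 8, is at most the vertex count 8. There is one zero in the spectrum, matching the 1 component.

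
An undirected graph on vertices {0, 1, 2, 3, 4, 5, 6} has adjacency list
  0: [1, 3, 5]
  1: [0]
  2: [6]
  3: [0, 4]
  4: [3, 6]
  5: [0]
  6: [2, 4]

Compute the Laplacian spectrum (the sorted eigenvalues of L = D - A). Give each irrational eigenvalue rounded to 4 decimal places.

[0, 0.2254, 1, 1, 2.1859, 3.3604, 4.2283]

With the vertex order [0, 1, 2, 3, 4, 5, 6], the degrees are [3, 1, 1, 2, 2, 1, 2], giving D = diag(3, 1, 1, 2, 2, 1, 2) and L = D - A. Diagonalising L (or applying a numerical eigensolver to the 7x7 matrix) gives the spectrum above. The largest eigenvalue, 4.2283, is at most the vertex count 7. There is one zero in the spectrum, matching the 1 component.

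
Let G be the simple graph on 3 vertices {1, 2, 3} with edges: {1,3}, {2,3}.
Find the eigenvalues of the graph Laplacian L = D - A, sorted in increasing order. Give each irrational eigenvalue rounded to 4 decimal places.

Reading degrees in the order [1, 2, 3] gives [1, 1, 2]; set D = diag(1, 1, 2) and form L = D - A. Since every row of L sums to 0, the all-ones vector is in the kernel and 0 is an eigenvalue. By the matrix-tree theorem the graph has (1/3) * product of the nonzero eigenvalues = 1 spanning tree.

[0, 1, 3]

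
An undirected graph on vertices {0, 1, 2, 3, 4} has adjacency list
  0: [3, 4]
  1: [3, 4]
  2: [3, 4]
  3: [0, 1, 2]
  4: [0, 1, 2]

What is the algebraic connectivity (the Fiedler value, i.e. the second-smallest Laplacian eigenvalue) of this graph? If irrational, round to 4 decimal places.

2

With the vertex order [0, 1, 2, 3, 4], the degrees are [2, 2, 2, 3, 3], giving D = diag(2, 2, 2, 3, 3) and L = D - A. The smallest Laplacian eigenvalue is always 0. The next one, lambda_2 = 2, measures how hard the graph is to disconnect: larger values mean better connectivity. By the matrix-tree theorem the graph has (1/5) * product of the nonzero eigenvalues = 12 spanning trees. The eigenvalues sum to 12, which equals trace(L) = 2|E|.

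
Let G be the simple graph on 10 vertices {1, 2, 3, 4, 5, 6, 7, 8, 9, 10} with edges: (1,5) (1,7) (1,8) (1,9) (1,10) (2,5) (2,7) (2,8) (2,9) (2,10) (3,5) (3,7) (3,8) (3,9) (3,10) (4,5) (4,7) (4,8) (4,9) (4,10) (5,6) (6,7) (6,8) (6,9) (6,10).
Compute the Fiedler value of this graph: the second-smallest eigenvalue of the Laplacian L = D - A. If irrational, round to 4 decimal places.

5

With the vertex order [1, 2, 3, 4, 5, 6, 7, 8, 9, 10], the degrees are [5, 5, 5, 5, 5, 5, 5, 5, 5, 5], giving D = diag(5, 5, 5, 5, 5, 5, 5, 5, 5, 5) and L = D - A. The sorted Laplacian eigenvalues are [0, 5, 5, 5, 5, 5, 5, 5, 5, 10]; the algebraic connectivity is the second entry, 5. The largest eigenvalue, 10, is at most the vertex count 10. By the matrix-tree theorem the graph has (1/10) * product of the nonzero eigenvalues = 390625 spanning trees.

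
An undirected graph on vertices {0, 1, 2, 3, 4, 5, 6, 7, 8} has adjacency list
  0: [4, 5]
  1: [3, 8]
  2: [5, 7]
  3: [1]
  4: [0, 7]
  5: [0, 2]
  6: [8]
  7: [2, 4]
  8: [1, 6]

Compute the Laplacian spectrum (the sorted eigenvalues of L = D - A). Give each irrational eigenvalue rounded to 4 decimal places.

With the vertex order [0, 1, 2, 3, 4, 5, 6, 7, 8], the degrees are [2, 2, 2, 1, 2, 2, 1, 2, 2], giving D = diag(2, 2, 2, 1, 2, 2, 1, 2, 2) and L = D - A. Since every row of L sums to 0, the all-ones vector is in the kernel and 0 is an eigenvalue. The 2 zero eigenvalues correspond to the 2 connected components. The eigenvalues sum to 16, which equals trace(L) = 2|E|. There are 2 zeros in the spectrum, matching the 2 components.

[0, 0, 0.5858, 1.3820, 1.3820, 2, 3.4142, 3.6180, 3.6180]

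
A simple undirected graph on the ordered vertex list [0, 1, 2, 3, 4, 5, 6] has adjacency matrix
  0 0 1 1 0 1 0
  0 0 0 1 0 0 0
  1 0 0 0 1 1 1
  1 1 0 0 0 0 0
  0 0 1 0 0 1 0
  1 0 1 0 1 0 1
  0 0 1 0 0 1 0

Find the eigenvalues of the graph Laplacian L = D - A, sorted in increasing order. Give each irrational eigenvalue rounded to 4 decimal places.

[0, 0.3983, 2, 2, 3.3399, 5, 5.2618]

Reading degrees in the order [0, 1, 2, 3, 4, 5, 6] gives [3, 1, 4, 2, 2, 4, 2]; set D = diag(3, 1, 4, 2, 2, 4, 2) and form L = D - A. Diagonalising L (or applying a numerical eigensolver to the 7x7 matrix) gives the spectrum above.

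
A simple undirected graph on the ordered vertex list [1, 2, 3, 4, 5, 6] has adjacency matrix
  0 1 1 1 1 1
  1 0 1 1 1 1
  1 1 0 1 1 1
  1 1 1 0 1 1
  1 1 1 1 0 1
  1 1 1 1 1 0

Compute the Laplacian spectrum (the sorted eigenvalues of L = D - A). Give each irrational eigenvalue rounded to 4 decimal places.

With the vertex order [1, 2, 3, 4, 5, 6], the degrees are [5, 5, 5, 5, 5, 5], giving D = diag(5, 5, 5, 5, 5, 5) and L = D - A. Diagonalising L (or applying a numerical eigensolver to the 6x6 matrix) gives the spectrum above. By the matrix-tree theorem the graph has (1/6) * product of the nonzero eigenvalues = 1296 spanning trees. The eigenvalues sum to 30, which equals trace(L) = 2|E|.

[0, 6, 6, 6, 6, 6]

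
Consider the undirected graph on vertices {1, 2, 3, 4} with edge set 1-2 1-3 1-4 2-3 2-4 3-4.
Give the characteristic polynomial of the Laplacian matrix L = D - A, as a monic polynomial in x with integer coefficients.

Reading degrees in the order [1, 2, 3, 4] gives [3, 3, 3, 3]; set D = diag(3, 3, 3, 3) and form L = D - A. The eigenvalues of L are [0, 4, 4, 4]; the characteristic polynomial is the product of (x - lambda_i), which multiplies out to x^4 - 12x^3 + 48x^2 - 64x. The constant term is 0 because L is singular (the all-ones vector lies in its kernel). The eigenvalues sum to 12, which equals trace(L) = 2|E|.

x^4 - 12x^3 + 48x^2 - 64x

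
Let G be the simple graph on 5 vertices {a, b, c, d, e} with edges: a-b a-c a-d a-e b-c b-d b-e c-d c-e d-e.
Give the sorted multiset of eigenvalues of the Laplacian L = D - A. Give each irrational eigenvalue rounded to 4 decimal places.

[0, 5, 5, 5, 5]

Each diagonal entry of L is the vertex degree and each off-diagonal entry is -1 where an edge is present, 0 otherwise; in the order [a, b, c, d, e] the diagonal is [4, 4, 4, 4, 4]. L is symmetric positive semidefinite, so every eigenvalue is real and nonnegative.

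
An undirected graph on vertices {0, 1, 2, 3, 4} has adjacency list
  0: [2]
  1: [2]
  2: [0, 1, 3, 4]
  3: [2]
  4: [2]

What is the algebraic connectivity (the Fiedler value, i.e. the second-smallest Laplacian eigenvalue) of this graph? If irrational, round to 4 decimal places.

1

Each diagonal entry of L is the vertex degree and each off-diagonal entry is -1 where an edge is present, 0 otherwise; in the order [0, 1, 2, 3, 4] the diagonal is [1, 1, 4, 1, 1]. The smallest Laplacian eigenvalue is always 0. The next one, lambda_2 = 1, measures how hard the graph is to disconnect: larger values mean better connectivity. The eigenvalues sum to 8, which equals trace(L) = 2|E|.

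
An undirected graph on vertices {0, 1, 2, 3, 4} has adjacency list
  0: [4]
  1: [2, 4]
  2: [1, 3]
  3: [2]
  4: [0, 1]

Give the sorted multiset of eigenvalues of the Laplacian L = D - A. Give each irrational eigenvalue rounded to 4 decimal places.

With the vertex order [0, 1, 2, 3, 4], the degrees are [1, 2, 2, 1, 2], giving D = diag(1, 2, 2, 1, 2) and L = D - A. The multiplicity of 0 as a Laplacian eigenvalue equals the number of connected components. The single zero eigenvalue shows the graph is connected. By the matrix-tree theorem the graph has (1/5) * product of the nonzero eigenvalues = 1 spanning tree.

[0, 0.3820, 1.3820, 2.6180, 3.6180]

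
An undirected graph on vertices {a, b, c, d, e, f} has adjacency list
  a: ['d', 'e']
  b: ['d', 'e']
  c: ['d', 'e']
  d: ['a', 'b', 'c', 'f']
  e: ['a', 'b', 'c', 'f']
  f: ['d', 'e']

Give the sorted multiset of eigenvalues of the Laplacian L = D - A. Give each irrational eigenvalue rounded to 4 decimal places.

Reading degrees in the order [a, b, c, d, e, f] gives [2, 2, 2, 4, 4, 2]; set D = diag(2, 2, 2, 4, 4, 2) and form L = D - A. Diagonalising L (or applying a numerical eigensolver to the 6x6 matrix) gives the spectrum above. The single zero eigenvalue shows the graph is connected.

[0, 2, 2, 2, 4, 6]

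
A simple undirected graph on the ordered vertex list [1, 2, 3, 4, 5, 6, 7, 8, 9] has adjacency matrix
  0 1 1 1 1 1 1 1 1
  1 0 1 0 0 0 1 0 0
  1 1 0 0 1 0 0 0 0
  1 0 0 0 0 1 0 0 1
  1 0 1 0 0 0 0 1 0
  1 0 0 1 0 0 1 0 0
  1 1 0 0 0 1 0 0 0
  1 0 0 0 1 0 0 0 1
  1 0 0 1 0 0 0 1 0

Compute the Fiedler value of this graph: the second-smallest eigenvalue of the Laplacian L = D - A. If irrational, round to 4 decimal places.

1.5858

Each diagonal entry of L is the vertex degree and each off-diagonal entry is -1 where an edge is present, 0 otherwise; in the order [1, 2, 3, 4, 5, 6, 7, 8, 9] the diagonal is [8, 3, 3, 3, 3, 3, 3, 3, 3]. The smallest Laplacian eigenvalue is always 0. The next one, lambda_2 = 1.5858, measures how hard the graph is to disconnect: larger values mean better connectivity. By the matrix-tree theorem the graph has (1/9) * product of the nonzero eigenvalues = 2205 spanning trees. The eigenvalues sum to 32, which equals trace(L) = 2|E|.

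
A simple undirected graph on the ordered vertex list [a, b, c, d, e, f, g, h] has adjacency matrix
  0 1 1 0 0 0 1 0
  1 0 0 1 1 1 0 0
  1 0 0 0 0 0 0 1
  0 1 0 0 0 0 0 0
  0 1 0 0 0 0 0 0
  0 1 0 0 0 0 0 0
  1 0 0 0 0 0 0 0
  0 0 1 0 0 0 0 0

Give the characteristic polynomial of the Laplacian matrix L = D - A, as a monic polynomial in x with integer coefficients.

Reading degrees in the order [a, b, c, d, e, f, g, h] gives [3, 4, 2, 1, 1, 1, 1, 1]; set D = diag(3, 4, 2, 1, 1, 1, 1, 1) and form L = D - A. L has integer entries, so p(x) = det(xI - L) has integer coefficients. Expanding the determinant yields x^8 - 14x^7 + 74x^6 - 190x^5 + 256x^4 - 182x^3 + 63x^2 - 8x. The coefficient of x^7 equals -trace(L) = -14, matching the sum of degrees. There is one zero in the spectrum, matching the 1 component.

x^8 - 14x^7 + 74x^6 - 190x^5 + 256x^4 - 182x^3 + 63x^2 - 8x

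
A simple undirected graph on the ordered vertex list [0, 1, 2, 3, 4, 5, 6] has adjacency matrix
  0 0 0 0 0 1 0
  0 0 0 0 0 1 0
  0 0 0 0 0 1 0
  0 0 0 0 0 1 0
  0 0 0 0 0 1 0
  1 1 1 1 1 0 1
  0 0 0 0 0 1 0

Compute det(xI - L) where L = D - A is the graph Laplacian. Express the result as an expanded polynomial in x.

x^7 - 12x^6 + 45x^5 - 80x^4 + 75x^3 - 36x^2 + 7x

Each diagonal entry of L is the vertex degree and each off-diagonal entry is -1 where an edge is present, 0 otherwise; in the order [0, 1, 2, 3, 4, 5, 6] the diagonal is [1, 1, 1, 1, 1, 6, 1]. The eigenvalues of L are [0, 1, 1, 1, 1, 1, 7]; the characteristic polynomial is the product of (x - lambda_i), which multiplies out to x^7 - 12x^6 + 45x^5 - 80x^4 + 75x^3 - 36x^2 + 7x. Since p(0) = det(-L) = 0, x divides p(x). By the matrix-tree theorem the graph has (1/7) * product of the nonzero eigenvalues = 1 spanning tree. The largest eigenvalue, 7, is at most the vertex count 7.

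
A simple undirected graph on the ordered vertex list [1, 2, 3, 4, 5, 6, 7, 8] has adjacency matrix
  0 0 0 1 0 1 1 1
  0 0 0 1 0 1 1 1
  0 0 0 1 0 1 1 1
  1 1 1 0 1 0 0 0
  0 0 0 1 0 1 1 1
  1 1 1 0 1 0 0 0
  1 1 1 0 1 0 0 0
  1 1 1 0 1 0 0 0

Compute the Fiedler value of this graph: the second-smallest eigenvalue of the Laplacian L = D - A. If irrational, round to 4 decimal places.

With the vertex order [1, 2, 3, 4, 5, 6, 7, 8], the degrees are [4, 4, 4, 4, 4, 4, 4, 4], giving D = diag(4, 4, 4, 4, 4, 4, 4, 4) and L = D - A. The smallest Laplacian eigenvalue is always 0. The next one, lambda_2 = 4, measures how hard the graph is to disconnect: larger values mean better connectivity.

4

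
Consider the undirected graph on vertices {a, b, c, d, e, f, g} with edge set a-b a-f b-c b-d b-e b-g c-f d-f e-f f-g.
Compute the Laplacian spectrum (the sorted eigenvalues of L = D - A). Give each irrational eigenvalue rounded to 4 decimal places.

With the vertex order [a, b, c, d, e, f, g], the degrees are [2, 5, 2, 2, 2, 5, 2], giving D = diag(2, 5, 2, 2, 2, 5, 2) and L = D - A. The multiplicity of 0 as a Laplacian eigenvalue equals the number of connected components. The largest eigenvalue, 7, is at most the vertex count 7.

[0, 2, 2, 2, 2, 5, 7]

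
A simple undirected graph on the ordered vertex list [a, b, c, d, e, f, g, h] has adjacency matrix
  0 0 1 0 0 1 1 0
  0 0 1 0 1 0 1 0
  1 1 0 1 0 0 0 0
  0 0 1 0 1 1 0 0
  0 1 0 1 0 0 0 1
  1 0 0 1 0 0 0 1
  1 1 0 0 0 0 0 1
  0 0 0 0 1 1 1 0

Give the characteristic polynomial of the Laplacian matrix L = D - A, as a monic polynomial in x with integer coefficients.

Reading degrees in the order [a, b, c, d, e, f, g, h] gives [3, 3, 3, 3, 3, 3, 3, 3]; set D = diag(3, 3, 3, 3, 3, 3, 3, 3) and form L = D - A. The eigenvalues of L are [0, 2, 2, 2, 4, 4, 4, 6]; the characteristic polynomial is the product of (x - lambda_i), which multiplies out to x^8 - 24x^7 + 240x^6 - 1296x^5 + 4080x^4 - 7488x^3 + 7424x^2 - 3072x. The coefficient of x^7 equals -trace(L) = -24, matching the sum of degrees.

x^8 - 24x^7 + 240x^6 - 1296x^5 + 4080x^4 - 7488x^3 + 7424x^2 - 3072x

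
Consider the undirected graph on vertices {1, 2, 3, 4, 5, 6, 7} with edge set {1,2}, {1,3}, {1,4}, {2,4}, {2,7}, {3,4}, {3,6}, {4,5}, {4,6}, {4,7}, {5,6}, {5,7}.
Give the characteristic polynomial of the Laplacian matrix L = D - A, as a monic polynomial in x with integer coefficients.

x^7 - 24x^6 + 231x^5 - 1140x^4 + 3036x^3 - 4128x^2 + 2240x

With the vertex order [1, 2, 3, 4, 5, 6, 7], the degrees are [3, 3, 3, 6, 3, 3, 3], giving D = diag(3, 3, 3, 6, 3, 3, 3) and L = D - A. Computing det(xI - L) by cofactor expansion (or equivalently via sum-over-permutations) gives x^7 - 24x^6 + 231x^5 - 1140x^4 + 3036x^3 - 4128x^2 + 2240x. The constant term is 0 because L is singular (the all-ones vector lies in its kernel).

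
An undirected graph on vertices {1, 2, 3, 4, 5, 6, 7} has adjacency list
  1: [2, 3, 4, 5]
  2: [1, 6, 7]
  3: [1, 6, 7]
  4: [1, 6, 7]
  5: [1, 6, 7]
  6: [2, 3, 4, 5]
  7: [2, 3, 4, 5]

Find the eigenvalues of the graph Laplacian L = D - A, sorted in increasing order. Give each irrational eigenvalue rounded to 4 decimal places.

[0, 3, 3, 3, 4, 4, 7]

Each diagonal entry of L is the vertex degree and each off-diagonal entry is -1 where an edge is present, 0 otherwise; in the order [1, 2, 3, 4, 5, 6, 7] the diagonal is [4, 3, 3, 3, 3, 4, 4]. L is symmetric positive semidefinite, so every eigenvalue is real and nonnegative. The largest eigenvalue, 7, is at most the vertex count 7.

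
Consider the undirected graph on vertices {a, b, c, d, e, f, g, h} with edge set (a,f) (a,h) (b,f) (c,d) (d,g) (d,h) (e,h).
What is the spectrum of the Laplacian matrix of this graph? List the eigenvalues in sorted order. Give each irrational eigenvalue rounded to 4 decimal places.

Reading degrees in the order [a, b, c, d, e, f, g, h] gives [2, 1, 1, 3, 1, 2, 1, 3]; set D = diag(2, 1, 1, 3, 1, 2, 1, 3) and form L = D - A. The multiplicity of 0 as a Laplacian eigenvalue equals the number of connected components. The single zero eigenvalue shows the graph is connected. The eigenvalues sum to 14, which equals trace(L) = 2|E|.

[0, 0.2243, 0.5858, 1, 1.4108, 2.7237, 3.4142, 4.6412]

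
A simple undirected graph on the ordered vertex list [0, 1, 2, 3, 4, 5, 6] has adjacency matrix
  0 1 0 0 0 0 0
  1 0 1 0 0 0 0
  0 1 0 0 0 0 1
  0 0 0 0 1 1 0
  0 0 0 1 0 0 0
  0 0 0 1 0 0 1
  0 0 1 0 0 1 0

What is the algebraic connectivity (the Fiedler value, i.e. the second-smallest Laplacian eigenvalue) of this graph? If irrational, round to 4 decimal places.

0.1981

With the vertex order [0, 1, 2, 3, 4, 5, 6], the degrees are [1, 2, 2, 2, 1, 2, 2], giving D = diag(1, 2, 2, 2, 1, 2, 2) and L = D - A. The smallest Laplacian eigenvalue is always 0. The next one, lambda_2 = 0.1981, measures how hard the graph is to disconnect: larger values mean better connectivity. The largest eigenvalue, 3.8019, is at most the vertex count 7.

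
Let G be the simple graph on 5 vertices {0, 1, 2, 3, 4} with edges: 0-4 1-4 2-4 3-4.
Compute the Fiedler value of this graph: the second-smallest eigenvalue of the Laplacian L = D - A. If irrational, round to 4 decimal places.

1

Reading degrees in the order [0, 1, 2, 3, 4] gives [1, 1, 1, 1, 4]; set D = diag(1, 1, 1, 1, 4) and form L = D - A. The sorted Laplacian eigenvalues are [0, 1, 1, 1, 5]; the algebraic connectivity is the second entry, 1. The eigenvalues sum to 8, which equals trace(L) = 2|E|. There is one zero in the spectrum, matching the 1 component.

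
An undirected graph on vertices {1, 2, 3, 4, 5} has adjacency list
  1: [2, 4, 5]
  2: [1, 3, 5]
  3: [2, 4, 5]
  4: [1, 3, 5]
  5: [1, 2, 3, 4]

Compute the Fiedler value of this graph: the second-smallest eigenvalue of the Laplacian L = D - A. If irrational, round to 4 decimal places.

3

Each diagonal entry of L is the vertex degree and each off-diagonal entry is -1 where an edge is present, 0 otherwise; in the order [1, 2, 3, 4, 5] the diagonal is [3, 3, 3, 3, 4]. Computing the eigenvalues of L and sorting gives [0, 3, 3, 5, 5]. The Fiedler value lambda_2 = 3 is strictly positive, so the graph is connected. The eigenvalues sum to 16, which equals trace(L) = 2|E|. There is one zero in the spectrum, matching the 1 component.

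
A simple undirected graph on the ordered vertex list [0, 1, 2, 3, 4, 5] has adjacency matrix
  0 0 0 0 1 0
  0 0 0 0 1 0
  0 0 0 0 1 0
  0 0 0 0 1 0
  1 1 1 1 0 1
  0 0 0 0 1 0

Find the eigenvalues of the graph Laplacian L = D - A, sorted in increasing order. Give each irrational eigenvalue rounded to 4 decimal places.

[0, 1, 1, 1, 1, 6]

With the vertex order [0, 1, 2, 3, 4, 5], the degrees are [1, 1, 1, 1, 5, 1], giving D = diag(1, 1, 1, 1, 5, 1) and L = D - A. The multiplicity of 0 as a Laplacian eigenvalue equals the number of connected components. The single zero eigenvalue shows the graph is connected. The eigenvalues sum to 10, which equals trace(L) = 2|E|.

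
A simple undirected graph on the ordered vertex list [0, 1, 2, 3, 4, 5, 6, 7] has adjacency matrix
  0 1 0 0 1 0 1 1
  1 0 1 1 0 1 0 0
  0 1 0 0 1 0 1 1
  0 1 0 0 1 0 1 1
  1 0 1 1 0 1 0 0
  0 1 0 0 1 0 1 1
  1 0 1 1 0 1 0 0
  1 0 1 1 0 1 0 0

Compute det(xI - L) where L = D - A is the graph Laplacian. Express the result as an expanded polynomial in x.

With the vertex order [0, 1, 2, 3, 4, 5, 6, 7], the degrees are [4, 4, 4, 4, 4, 4, 4, 4], giving D = diag(4, 4, 4, 4, 4, 4, 4, 4) and L = D - A. The eigenvalues of L are [0, 4, 4, 4, 4, 4, 4, 8]; the characteristic polynomial is the product of (x - lambda_i), which multiplies out to x^8 - 32x^7 + 432x^6 - 3200x^5 + 14080x^4 - 36864x^3 + 53248x^2 - 32768x. The constant term is 0 because L is singular (the all-ones vector lies in its kernel).

x^8 - 32x^7 + 432x^6 - 3200x^5 + 14080x^4 - 36864x^3 + 53248x^2 - 32768x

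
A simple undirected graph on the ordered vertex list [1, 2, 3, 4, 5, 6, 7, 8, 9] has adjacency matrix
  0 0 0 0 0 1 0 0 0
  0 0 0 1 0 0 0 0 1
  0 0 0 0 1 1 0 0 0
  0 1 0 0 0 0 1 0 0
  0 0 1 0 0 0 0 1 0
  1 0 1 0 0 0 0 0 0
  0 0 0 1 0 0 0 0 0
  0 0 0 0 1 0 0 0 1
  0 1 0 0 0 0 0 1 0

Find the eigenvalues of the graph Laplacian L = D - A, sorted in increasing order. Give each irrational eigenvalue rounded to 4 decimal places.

[0, 0.1206, 0.4679, 1, 1.6527, 2.3473, 3, 3.5321, 3.8794]

Reading degrees in the order [1, 2, 3, 4, 5, 6, 7, 8, 9] gives [1, 2, 2, 2, 2, 2, 1, 2, 2]; set D = diag(1, 2, 2, 2, 2, 2, 1, 2, 2) and form L = D - A. The multiplicity of 0 as a Laplacian eigenvalue equals the number of connected components. There is one zero in the spectrum, matching the 1 component.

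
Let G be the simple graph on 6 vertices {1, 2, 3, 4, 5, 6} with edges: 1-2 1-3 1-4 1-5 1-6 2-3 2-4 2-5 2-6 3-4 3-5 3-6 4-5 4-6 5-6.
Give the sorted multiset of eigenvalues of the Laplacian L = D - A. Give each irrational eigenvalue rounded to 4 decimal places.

[0, 6, 6, 6, 6, 6]

With the vertex order [1, 2, 3, 4, 5, 6], the degrees are [5, 5, 5, 5, 5, 5], giving D = diag(5, 5, 5, 5, 5, 5) and L = D - A. The multiplicity of 0 as a Laplacian eigenvalue equals the number of connected components. The eigenvalues sum to 30, which equals trace(L) = 2|E|. By the matrix-tree theorem the graph has (1/6) * product of the nonzero eigenvalues = 1296 spanning trees.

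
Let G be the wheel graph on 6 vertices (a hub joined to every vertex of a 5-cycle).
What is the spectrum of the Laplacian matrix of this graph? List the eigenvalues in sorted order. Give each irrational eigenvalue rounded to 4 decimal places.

[0, 2.3820, 2.3820, 4.6180, 4.6180, 6]

The graph has 6 vertices and degree multiset [5, 3, 3, 3, 3, 3]; D is the diagonal matrix of degrees and L = D - A. L is symmetric positive semidefinite, so every eigenvalue is real and nonnegative. The single zero eigenvalue shows the graph is connected. The eigenvalues sum to 20, which equals trace(L) = 2|E|.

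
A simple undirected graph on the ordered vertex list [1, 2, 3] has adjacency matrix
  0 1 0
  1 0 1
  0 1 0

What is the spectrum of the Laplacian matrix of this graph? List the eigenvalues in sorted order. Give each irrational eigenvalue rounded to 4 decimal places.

[0, 1, 3]

Each diagonal entry of L is the vertex degree and each off-diagonal entry is -1 where an edge is present, 0 otherwise; in the order [1, 2, 3] the diagonal is [1, 2, 1]. Diagonalising L (or applying a numerical eigensolver to the 3x3 matrix) gives the spectrum above. The single zero eigenvalue shows the graph is connected. The largest eigenvalue, 3, is at most the vertex count 3.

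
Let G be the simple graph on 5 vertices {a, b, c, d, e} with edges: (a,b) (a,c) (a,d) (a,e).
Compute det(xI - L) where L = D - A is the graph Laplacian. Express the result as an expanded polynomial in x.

With the vertex order [a, b, c, d, e], the degrees are [4, 1, 1, 1, 1], giving D = diag(4, 1, 1, 1, 1) and L = D - A. The eigenvalues of L are [0, 1, 1, 1, 5]; the characteristic polynomial is the product of (x - lambda_i), which multiplies out to x^5 - 8x^4 + 18x^3 - 16x^2 + 5x. Since p(0) = det(-L) = 0, x divides p(x). The largest eigenvalue, 5, is at most the vertex count 5. There is one zero in the spectrum, matching the 1 component.

x^5 - 8x^4 + 18x^3 - 16x^2 + 5x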